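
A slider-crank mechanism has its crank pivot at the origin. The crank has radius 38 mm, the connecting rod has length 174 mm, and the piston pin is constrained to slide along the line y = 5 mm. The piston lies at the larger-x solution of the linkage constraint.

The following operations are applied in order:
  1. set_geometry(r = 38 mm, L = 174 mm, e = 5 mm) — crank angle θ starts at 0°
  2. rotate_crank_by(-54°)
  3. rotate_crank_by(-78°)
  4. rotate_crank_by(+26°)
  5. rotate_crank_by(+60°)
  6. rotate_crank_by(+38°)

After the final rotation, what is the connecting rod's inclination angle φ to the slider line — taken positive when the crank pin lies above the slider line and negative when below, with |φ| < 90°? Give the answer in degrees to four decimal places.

set_geometry: r = 38 mm, L = 174 mm, e = 5 mm; θ ← 0°
rotate_crank_by(-54°): θ ← 0° -54° = -54°
rotate_crank_by(-78°): θ ← -54° -78° = -132°
rotate_crank_by(+26°): θ ← -132° +26° = -106°
rotate_crank_by(+60°): θ ← -106° +60° = -46°
rotate_crank_by(+38°): θ ← -46° +38° = -8°
crank pin P = (r cos θ, r sin θ) = (37.630187, -5.288578)
h = r sin θ − e = -5.288578 − 5 = -10.288578
sin φ = h / L = -10.288578 / 174 = -0.05912976
φ = arcsin(-0.05912976) = -3.389863°

-3.3899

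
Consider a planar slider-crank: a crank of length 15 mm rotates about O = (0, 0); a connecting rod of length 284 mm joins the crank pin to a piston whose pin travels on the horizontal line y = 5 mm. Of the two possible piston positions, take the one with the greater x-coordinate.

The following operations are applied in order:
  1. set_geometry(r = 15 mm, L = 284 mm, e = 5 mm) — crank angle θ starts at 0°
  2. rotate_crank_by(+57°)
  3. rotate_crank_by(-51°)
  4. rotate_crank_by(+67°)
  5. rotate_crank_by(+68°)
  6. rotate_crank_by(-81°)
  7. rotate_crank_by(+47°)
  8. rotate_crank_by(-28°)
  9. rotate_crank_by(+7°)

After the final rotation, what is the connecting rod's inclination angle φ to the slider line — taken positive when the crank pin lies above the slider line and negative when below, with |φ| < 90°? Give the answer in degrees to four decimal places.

2.0105

set_geometry: r = 15 mm, L = 284 mm, e = 5 mm; θ ← 0°
rotate_crank_by(+57°): θ ← 0° +57° = 57°
rotate_crank_by(-51°): θ ← 57° -51° = 6°
rotate_crank_by(+67°): θ ← 6° +67° = 73°
rotate_crank_by(+68°): θ ← 73° +68° = 141°
rotate_crank_by(-81°): θ ← 141° -81° = 60°
rotate_crank_by(+47°): θ ← 60° +47° = 107°
rotate_crank_by(-28°): θ ← 107° -28° = 79°
rotate_crank_by(+7°): θ ← 79° +7° = 86°
crank pin P = (r cos θ, r sin θ) = (1.046347, 14.963461)
h = r sin θ − e = 14.963461 − 5 = 9.963461
sin φ = h / L = 9.963461 / 284 = 0.03508261
φ = arcsin(0.03508261) = 2.010498°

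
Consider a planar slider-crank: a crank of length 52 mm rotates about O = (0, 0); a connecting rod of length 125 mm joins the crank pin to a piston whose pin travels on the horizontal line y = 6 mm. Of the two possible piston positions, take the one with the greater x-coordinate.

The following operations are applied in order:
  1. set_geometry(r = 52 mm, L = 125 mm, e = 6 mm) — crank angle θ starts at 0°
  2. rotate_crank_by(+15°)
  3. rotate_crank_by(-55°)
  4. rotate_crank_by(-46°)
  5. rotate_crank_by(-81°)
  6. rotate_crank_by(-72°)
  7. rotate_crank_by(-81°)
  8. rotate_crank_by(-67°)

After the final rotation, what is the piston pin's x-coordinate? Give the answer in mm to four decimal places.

set_geometry: r = 52 mm, L = 125 mm, e = 6 mm; θ ← 0°
rotate_crank_by(+15°): θ ← 0° +15° = 15°
rotate_crank_by(-55°): θ ← 15° -55° = -40°
rotate_crank_by(-46°): θ ← -40° -46° = -86°
rotate_crank_by(-81°): θ ← -86° -81° = -167°
rotate_crank_by(-72°): θ ← -167° -72° = -239°
rotate_crank_by(-81°): θ ← -239° -81° = -320°
rotate_crank_by(-67°): θ ← -320° -67° = -387°
crank pin P = (r cos θ, r sin θ) = (46.332339, -23.607506)
h = r sin θ − e = -23.607506 − 6 = -29.607506
x = r cos θ + √(L² − h²) = 46.332339 + √(15625.0 − 876.6044) = 46.332339 + 121.442973 = 167.775312

167.7753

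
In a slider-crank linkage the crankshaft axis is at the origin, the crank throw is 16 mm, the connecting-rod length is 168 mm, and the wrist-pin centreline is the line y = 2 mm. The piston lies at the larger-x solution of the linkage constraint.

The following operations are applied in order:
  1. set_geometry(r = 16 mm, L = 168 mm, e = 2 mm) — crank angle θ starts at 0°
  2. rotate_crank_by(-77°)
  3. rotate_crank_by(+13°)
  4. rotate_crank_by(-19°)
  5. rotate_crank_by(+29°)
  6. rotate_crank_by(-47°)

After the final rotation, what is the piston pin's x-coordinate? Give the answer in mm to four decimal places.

164.0114

set_geometry: r = 16 mm, L = 168 mm, e = 2 mm; θ ← 0°
rotate_crank_by(-77°): θ ← 0° -77° = -77°
rotate_crank_by(+13°): θ ← -77° +13° = -64°
rotate_crank_by(-19°): θ ← -64° -19° = -83°
rotate_crank_by(+29°): θ ← -83° +29° = -54°
rotate_crank_by(-47°): θ ← -54° -47° = -101°
crank pin P = (r cos θ, r sin θ) = (-3.052944, -15.706035)
h = r sin θ − e = -15.706035 − 2 = -17.706035
x = r cos θ + √(L² − h²) = -3.052944 + √(28224.0 − 313.5037) = -3.052944 + 167.064348 = 164.011404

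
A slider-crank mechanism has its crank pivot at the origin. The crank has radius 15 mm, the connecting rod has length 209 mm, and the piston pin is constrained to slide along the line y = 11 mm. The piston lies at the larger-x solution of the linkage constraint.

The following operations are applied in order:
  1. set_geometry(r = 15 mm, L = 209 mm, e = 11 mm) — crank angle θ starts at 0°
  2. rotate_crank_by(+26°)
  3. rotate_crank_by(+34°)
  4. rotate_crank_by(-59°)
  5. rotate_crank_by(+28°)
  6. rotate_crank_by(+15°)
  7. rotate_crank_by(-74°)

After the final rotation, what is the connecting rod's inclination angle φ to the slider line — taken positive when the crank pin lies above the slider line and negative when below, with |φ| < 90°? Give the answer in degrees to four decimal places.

-5.0783

set_geometry: r = 15 mm, L = 209 mm, e = 11 mm; θ ← 0°
rotate_crank_by(+26°): θ ← 0° +26° = 26°
rotate_crank_by(+34°): θ ← 26° +34° = 60°
rotate_crank_by(-59°): θ ← 60° -59° = 1°
rotate_crank_by(+28°): θ ← 1° +28° = 29°
rotate_crank_by(+15°): θ ← 29° +15° = 44°
rotate_crank_by(-74°): θ ← 44° -74° = -30°
crank pin P = (r cos θ, r sin θ) = (12.990381, -7.500000)
h = r sin θ − e = -7.500000 − 11 = -18.500000
sin φ = h / L = -18.500000 / 209 = -0.08851675
φ = arcsin(-0.08851675) = -5.078282°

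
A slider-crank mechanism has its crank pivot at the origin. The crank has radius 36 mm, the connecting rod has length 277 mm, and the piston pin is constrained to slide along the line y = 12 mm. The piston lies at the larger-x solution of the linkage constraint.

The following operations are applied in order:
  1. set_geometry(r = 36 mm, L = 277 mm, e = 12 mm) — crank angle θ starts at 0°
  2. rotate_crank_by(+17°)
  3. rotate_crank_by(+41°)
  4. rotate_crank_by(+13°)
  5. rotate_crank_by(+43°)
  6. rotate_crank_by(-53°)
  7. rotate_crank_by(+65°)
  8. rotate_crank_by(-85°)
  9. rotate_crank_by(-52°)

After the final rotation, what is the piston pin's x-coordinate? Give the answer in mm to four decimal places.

311.6952

set_geometry: r = 36 mm, L = 277 mm, e = 12 mm; θ ← 0°
rotate_crank_by(+17°): θ ← 0° +17° = 17°
rotate_crank_by(+41°): θ ← 17° +41° = 58°
rotate_crank_by(+13°): θ ← 58° +13° = 71°
rotate_crank_by(+43°): θ ← 71° +43° = 114°
rotate_crank_by(-53°): θ ← 114° -53° = 61°
rotate_crank_by(+65°): θ ← 61° +65° = 126°
rotate_crank_by(-85°): θ ← 126° -85° = 41°
rotate_crank_by(-52°): θ ← 41° -52° = -11°
crank pin P = (r cos θ, r sin θ) = (35.338579, -6.869124)
h = r sin θ − e = -6.869124 − 12 = -18.869124
x = r cos θ + √(L² − h²) = 35.338579 + √(76729.0 − 356.0438) = 35.338579 + 276.356574 = 311.695153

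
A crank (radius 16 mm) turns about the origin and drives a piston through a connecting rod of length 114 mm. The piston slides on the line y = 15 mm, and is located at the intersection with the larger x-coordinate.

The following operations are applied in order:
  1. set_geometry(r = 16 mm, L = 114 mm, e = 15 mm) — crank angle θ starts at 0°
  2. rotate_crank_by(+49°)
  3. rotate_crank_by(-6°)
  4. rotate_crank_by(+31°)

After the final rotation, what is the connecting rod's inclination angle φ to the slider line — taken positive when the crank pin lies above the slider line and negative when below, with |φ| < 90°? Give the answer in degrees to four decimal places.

0.1911

set_geometry: r = 16 mm, L = 114 mm, e = 15 mm; θ ← 0°
rotate_crank_by(+49°): θ ← 0° +49° = 49°
rotate_crank_by(-6°): θ ← 49° -6° = 43°
rotate_crank_by(+31°): θ ← 43° +31° = 74°
crank pin P = (r cos θ, r sin θ) = (4.410198, 15.380187)
h = r sin θ − e = 15.380187 − 15 = 0.380187
sin φ = h / L = 0.380187 / 114 = 0.00333497
φ = arcsin(0.00333497) = 0.191080°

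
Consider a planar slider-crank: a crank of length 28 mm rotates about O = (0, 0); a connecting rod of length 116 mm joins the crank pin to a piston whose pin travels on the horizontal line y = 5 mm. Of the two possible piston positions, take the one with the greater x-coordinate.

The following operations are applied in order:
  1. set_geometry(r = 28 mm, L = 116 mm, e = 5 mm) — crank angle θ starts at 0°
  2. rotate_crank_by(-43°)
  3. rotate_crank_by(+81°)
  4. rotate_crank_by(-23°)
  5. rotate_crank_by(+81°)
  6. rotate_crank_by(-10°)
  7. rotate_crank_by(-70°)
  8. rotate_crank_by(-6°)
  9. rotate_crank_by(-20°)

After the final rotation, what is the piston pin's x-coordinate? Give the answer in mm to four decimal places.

143.1546

set_geometry: r = 28 mm, L = 116 mm, e = 5 mm; θ ← 0°
rotate_crank_by(-43°): θ ← 0° -43° = -43°
rotate_crank_by(+81°): θ ← -43° +81° = 38°
rotate_crank_by(-23°): θ ← 38° -23° = 15°
rotate_crank_by(+81°): θ ← 15° +81° = 96°
rotate_crank_by(-10°): θ ← 96° -10° = 86°
rotate_crank_by(-70°): θ ← 86° -70° = 16°
rotate_crank_by(-6°): θ ← 16° -6° = 10°
rotate_crank_by(-20°): θ ← 10° -20° = -10°
crank pin P = (r cos θ, r sin θ) = (27.574617, -4.862149)
h = r sin θ − e = -4.862149 − 5 = -9.862149
x = r cos θ + √(L² − h²) = 27.574617 + √(13456.0 − 97.2620) = 27.574617 + 115.580007 = 143.154624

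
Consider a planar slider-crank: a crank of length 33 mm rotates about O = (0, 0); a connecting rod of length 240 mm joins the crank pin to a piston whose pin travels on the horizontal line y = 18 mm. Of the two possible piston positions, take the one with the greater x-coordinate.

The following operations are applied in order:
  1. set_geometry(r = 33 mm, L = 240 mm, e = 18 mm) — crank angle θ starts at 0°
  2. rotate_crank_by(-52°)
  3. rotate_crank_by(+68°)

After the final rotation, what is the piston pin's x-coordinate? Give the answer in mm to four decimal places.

set_geometry: r = 33 mm, L = 240 mm, e = 18 mm; θ ← 0°
rotate_crank_by(-52°): θ ← 0° -52° = -52°
rotate_crank_by(+68°): θ ← -52° +68° = 16°
crank pin P = (r cos θ, r sin θ) = (31.721636, 9.096033)
h = r sin θ − e = 9.096033 − 18 = -8.903967
x = r cos θ + √(L² − h²) = 31.721636 + √(57600.0 − 79.2806) = 31.721636 + 239.834775 = 271.556411

271.5564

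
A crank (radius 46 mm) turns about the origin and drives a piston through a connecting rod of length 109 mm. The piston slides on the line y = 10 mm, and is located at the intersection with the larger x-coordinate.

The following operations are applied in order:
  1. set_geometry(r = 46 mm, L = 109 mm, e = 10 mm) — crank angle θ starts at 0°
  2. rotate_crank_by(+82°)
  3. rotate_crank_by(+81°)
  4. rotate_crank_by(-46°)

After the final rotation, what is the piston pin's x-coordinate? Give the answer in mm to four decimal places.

set_geometry: r = 46 mm, L = 109 mm, e = 10 mm; θ ← 0°
rotate_crank_by(+82°): θ ← 0° +82° = 82°
rotate_crank_by(+81°): θ ← 82° +81° = 163°
rotate_crank_by(-46°): θ ← 163° -46° = 117°
crank pin P = (r cos θ, r sin θ) = (-20.883563, 40.986300)
h = r sin θ − e = 40.986300 − 10 = 30.986300
x = r cos θ + √(L² − h²) = -20.883563 + √(11881.0 − 960.1508) = -20.883563 + 104.502867 = 83.619304

83.6193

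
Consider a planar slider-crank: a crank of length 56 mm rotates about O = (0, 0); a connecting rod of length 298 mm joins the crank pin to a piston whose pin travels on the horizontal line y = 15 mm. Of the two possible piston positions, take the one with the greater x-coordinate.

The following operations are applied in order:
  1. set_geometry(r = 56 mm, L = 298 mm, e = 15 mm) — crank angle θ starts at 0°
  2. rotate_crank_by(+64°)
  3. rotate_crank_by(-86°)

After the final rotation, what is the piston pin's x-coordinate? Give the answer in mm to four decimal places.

set_geometry: r = 56 mm, L = 298 mm, e = 15 mm; θ ← 0°
rotate_crank_by(+64°): θ ← 0° +64° = 64°
rotate_crank_by(-86°): θ ← 64° -86° = -22°
crank pin P = (r cos θ, r sin θ) = (51.922296, -20.977969)
h = r sin θ − e = -20.977969 − 15 = -35.977969
x = r cos θ + √(L² − h²) = 51.922296 + √(88804.0 − 1294.4143) = 51.922296 + 295.820192 = 347.742487

347.7425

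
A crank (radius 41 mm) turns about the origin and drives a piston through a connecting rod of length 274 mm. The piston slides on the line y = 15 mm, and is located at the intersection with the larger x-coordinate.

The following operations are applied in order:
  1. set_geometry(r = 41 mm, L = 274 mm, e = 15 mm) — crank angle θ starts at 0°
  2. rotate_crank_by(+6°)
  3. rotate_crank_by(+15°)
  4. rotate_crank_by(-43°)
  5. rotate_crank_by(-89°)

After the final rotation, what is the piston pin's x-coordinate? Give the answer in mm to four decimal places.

set_geometry: r = 41 mm, L = 274 mm, e = 15 mm; θ ← 0°
rotate_crank_by(+6°): θ ← 0° +6° = 6°
rotate_crank_by(+15°): θ ← 6° +15° = 21°
rotate_crank_by(-43°): θ ← 21° -43° = -22°
rotate_crank_by(-89°): θ ← -22° -89° = -111°
crank pin P = (r cos θ, r sin θ) = (-14.693086, -38.276797)
h = r sin θ − e = -38.276797 − 15 = -53.276797
x = r cos θ + √(L² − h²) = -14.693086 + √(75076.0 − 2838.4172) = -14.693086 + 268.770502 = 254.077416

254.0774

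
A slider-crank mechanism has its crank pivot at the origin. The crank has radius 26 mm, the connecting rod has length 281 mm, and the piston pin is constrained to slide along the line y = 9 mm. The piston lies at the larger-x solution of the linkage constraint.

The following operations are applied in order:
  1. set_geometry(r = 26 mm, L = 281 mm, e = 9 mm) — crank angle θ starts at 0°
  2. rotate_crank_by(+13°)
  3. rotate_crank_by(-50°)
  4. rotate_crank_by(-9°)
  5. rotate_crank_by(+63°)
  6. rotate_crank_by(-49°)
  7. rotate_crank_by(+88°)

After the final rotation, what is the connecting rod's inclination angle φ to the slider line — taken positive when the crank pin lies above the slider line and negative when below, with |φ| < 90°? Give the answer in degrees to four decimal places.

set_geometry: r = 26 mm, L = 281 mm, e = 9 mm; θ ← 0°
rotate_crank_by(+13°): θ ← 0° +13° = 13°
rotate_crank_by(-50°): θ ← 13° -50° = -37°
rotate_crank_by(-9°): θ ← -37° -9° = -46°
rotate_crank_by(+63°): θ ← -46° +63° = 17°
rotate_crank_by(-49°): θ ← 17° -49° = -32°
rotate_crank_by(+88°): θ ← -32° +88° = 56°
crank pin P = (r cos θ, r sin θ) = (14.539015, 21.554977)
h = r sin θ − e = 21.554977 − 9 = 12.554977
sin φ = h / L = 12.554977 / 281 = 0.04467963
φ = arcsin(0.04467963) = 2.560807°

2.5608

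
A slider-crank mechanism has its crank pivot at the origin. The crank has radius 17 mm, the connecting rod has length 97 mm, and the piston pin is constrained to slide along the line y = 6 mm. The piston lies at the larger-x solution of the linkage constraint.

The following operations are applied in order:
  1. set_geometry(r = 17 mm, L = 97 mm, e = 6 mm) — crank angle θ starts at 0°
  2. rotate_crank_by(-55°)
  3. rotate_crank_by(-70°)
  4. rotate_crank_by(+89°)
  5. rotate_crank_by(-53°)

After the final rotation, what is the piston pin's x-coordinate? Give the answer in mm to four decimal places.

94.5311

set_geometry: r = 17 mm, L = 97 mm, e = 6 mm; θ ← 0°
rotate_crank_by(-55°): θ ← 0° -55° = -55°
rotate_crank_by(-70°): θ ← -55° -70° = -125°
rotate_crank_by(+89°): θ ← -125° +89° = -36°
rotate_crank_by(-53°): θ ← -36° -53° = -89°
crank pin P = (r cos θ, r sin θ) = (0.296691, -16.997411)
h = r sin θ − e = -16.997411 − 6 = -22.997411
x = r cos θ + √(L² − h²) = 0.296691 + √(9409.0 − 528.8809) = 0.296691 + 94.234384 = 94.531075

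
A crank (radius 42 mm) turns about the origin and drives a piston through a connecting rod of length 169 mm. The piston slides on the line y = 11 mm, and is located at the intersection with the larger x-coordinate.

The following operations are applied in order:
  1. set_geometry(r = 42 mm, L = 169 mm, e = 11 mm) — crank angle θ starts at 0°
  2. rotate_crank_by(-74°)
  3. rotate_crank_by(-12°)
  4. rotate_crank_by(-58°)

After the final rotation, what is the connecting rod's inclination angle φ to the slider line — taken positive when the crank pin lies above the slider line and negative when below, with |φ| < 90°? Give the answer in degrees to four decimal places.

-12.1907

set_geometry: r = 42 mm, L = 169 mm, e = 11 mm; θ ← 0°
rotate_crank_by(-74°): θ ← 0° -74° = -74°
rotate_crank_by(-12°): θ ← -74° -12° = -86°
rotate_crank_by(-58°): θ ← -86° -58° = -144°
crank pin P = (r cos θ, r sin θ) = (-33.978714, -24.686981)
h = r sin θ − e = -24.686981 − 11 = -35.686981
sin φ = h / L = -35.686981 / 169 = -0.21116557
φ = arcsin(-0.21116557) = -12.190666°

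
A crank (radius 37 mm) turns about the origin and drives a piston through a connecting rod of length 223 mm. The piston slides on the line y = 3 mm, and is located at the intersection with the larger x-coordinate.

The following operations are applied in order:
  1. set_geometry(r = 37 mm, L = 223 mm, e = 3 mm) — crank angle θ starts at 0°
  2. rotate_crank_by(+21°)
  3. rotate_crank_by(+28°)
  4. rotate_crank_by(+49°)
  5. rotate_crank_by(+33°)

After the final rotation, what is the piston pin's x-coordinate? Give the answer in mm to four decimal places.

197.3286

set_geometry: r = 37 mm, L = 223 mm, e = 3 mm; θ ← 0°
rotate_crank_by(+21°): θ ← 0° +21° = 21°
rotate_crank_by(+28°): θ ← 21° +28° = 49°
rotate_crank_by(+49°): θ ← 49° +49° = 98°
rotate_crank_by(+33°): θ ← 98° +33° = 131°
crank pin P = (r cos θ, r sin θ) = (-24.274184, 27.924254)
h = r sin θ − e = 27.924254 − 3 = 24.924254
x = r cos θ + √(L² − h²) = -24.274184 + √(49729.0 − 621.2185) = -24.274184 + 221.602756 = 197.328572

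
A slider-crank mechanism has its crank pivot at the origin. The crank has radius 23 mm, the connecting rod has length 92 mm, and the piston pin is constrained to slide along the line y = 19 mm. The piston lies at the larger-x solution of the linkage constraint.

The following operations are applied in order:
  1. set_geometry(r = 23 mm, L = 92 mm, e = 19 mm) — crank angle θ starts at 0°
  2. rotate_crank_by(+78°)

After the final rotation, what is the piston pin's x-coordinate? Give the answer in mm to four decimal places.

96.7155

set_geometry: r = 23 mm, L = 92 mm, e = 19 mm; θ ← 0°
rotate_crank_by(+78°): θ ← 0° +78° = 78°
crank pin P = (r cos θ, r sin θ) = (4.781969, 22.497395)
h = r sin θ − e = 22.497395 − 19 = 3.497395
x = r cos θ + √(L² − h²) = 4.781969 + √(8464.0 − 12.2318) = 4.781969 + 91.933499 = 96.715468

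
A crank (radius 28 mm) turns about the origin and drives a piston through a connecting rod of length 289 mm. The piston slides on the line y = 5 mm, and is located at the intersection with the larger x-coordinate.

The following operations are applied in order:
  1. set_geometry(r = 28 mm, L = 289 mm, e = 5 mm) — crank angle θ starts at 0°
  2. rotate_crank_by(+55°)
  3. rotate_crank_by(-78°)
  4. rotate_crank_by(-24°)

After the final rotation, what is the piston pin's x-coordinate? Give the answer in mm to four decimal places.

306.9707

set_geometry: r = 28 mm, L = 289 mm, e = 5 mm; θ ← 0°
rotate_crank_by(+55°): θ ← 0° +55° = 55°
rotate_crank_by(-78°): θ ← 55° -78° = -23°
rotate_crank_by(-24°): θ ← -23° -24° = -47°
crank pin P = (r cos θ, r sin θ) = (19.095954, -20.477904)
h = r sin θ − e = -20.477904 − 5 = -25.477904
x = r cos θ + √(L² − h²) = 19.095954 + √(83521.0 − 649.1236) = 19.095954 + 287.874758 = 306.970712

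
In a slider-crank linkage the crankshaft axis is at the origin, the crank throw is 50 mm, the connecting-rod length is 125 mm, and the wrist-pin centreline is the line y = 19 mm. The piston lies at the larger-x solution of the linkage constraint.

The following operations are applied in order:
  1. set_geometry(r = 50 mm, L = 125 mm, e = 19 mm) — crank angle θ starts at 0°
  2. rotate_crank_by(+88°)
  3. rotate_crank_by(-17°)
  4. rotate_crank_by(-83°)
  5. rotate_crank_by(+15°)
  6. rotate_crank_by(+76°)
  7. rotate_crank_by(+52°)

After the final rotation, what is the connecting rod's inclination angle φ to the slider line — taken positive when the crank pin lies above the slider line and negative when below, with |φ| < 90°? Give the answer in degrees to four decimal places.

set_geometry: r = 50 mm, L = 125 mm, e = 19 mm; θ ← 0°
rotate_crank_by(+88°): θ ← 0° +88° = 88°
rotate_crank_by(-17°): θ ← 88° -17° = 71°
rotate_crank_by(-83°): θ ← 71° -83° = -12°
rotate_crank_by(+15°): θ ← -12° +15° = 3°
rotate_crank_by(+76°): θ ← 3° +76° = 79°
rotate_crank_by(+52°): θ ← 79° +52° = 131°
crank pin P = (r cos θ, r sin θ) = (-32.802951, 37.735479)
h = r sin θ − e = 37.735479 − 19 = 18.735479
sin φ = h / L = 18.735479 / 125 = 0.14988383
φ = arcsin(0.14988383) = 8.620195°

8.6202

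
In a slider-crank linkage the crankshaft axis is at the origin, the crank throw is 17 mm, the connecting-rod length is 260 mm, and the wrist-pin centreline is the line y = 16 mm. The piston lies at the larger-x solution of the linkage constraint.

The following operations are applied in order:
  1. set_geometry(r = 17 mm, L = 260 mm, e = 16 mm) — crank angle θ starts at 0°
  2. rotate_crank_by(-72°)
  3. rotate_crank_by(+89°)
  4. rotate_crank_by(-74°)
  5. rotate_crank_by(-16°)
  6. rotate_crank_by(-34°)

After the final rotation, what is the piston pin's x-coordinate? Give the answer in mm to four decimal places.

253.0209

set_geometry: r = 17 mm, L = 260 mm, e = 16 mm; θ ← 0°
rotate_crank_by(-72°): θ ← 0° -72° = -72°
rotate_crank_by(+89°): θ ← -72° +89° = 17°
rotate_crank_by(-74°): θ ← 17° -74° = -57°
rotate_crank_by(-16°): θ ← -57° -16° = -73°
rotate_crank_by(-34°): θ ← -73° -34° = -107°
crank pin P = (r cos θ, r sin θ) = (-4.970319, -16.257181)
h = r sin θ − e = -16.257181 − 16 = -32.257181
x = r cos θ + √(L² − h²) = -4.970319 + √(67600.0 − 1040.5257) = -4.970319 + 257.991229 = 253.020910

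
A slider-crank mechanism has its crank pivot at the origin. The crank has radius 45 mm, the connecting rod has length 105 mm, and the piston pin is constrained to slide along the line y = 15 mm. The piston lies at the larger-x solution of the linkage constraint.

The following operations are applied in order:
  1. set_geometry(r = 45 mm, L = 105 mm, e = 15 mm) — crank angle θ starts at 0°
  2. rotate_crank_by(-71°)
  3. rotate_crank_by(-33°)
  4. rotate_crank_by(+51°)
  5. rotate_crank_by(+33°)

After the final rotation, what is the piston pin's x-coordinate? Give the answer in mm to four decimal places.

set_geometry: r = 45 mm, L = 105 mm, e = 15 mm; θ ← 0°
rotate_crank_by(-71°): θ ← 0° -71° = -71°
rotate_crank_by(-33°): θ ← -71° -33° = -104°
rotate_crank_by(+51°): θ ← -104° +51° = -53°
rotate_crank_by(+33°): θ ← -53° +33° = -20°
crank pin P = (r cos θ, r sin θ) = (42.286168, -15.390906)
h = r sin θ − e = -15.390906 − 15 = -30.390906
x = r cos θ + √(L² − h²) = 42.286168 + √(11025.0 − 923.6072) = 42.286168 + 100.505685 = 142.791853

142.7919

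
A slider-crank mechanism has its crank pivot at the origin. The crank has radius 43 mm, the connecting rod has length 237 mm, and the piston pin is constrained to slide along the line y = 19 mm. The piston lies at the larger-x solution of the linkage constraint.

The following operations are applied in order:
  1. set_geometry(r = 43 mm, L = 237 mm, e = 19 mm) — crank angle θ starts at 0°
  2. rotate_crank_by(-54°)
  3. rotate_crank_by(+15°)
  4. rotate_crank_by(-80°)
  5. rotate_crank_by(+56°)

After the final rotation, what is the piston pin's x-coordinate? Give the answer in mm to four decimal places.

set_geometry: r = 43 mm, L = 237 mm, e = 19 mm; θ ← 0°
rotate_crank_by(-54°): θ ← 0° -54° = -54°
rotate_crank_by(+15°): θ ← -54° +15° = -39°
rotate_crank_by(-80°): θ ← -39° -80° = -119°
rotate_crank_by(+56°): θ ← -119° +56° = -63°
crank pin P = (r cos θ, r sin θ) = (19.521591, -38.313281)
h = r sin θ − e = -38.313281 − 19 = -57.313281
x = r cos θ + √(L² − h²) = 19.521591 + √(56169.0 − 3284.8121) = 19.521591 + 229.965623 = 249.487215

249.4872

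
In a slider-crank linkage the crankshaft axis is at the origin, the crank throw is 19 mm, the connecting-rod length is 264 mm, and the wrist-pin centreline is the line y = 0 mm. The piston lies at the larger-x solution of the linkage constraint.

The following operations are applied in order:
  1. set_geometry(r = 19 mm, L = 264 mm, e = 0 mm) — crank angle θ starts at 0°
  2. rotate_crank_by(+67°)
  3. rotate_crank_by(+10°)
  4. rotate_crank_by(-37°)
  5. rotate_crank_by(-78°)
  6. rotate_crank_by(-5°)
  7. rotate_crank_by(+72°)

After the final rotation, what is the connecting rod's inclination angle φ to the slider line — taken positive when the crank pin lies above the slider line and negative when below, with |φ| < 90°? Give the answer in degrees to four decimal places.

1.9995

set_geometry: r = 19 mm, L = 264 mm, e = 0 mm; θ ← 0°
rotate_crank_by(+67°): θ ← 0° +67° = 67°
rotate_crank_by(+10°): θ ← 67° +10° = 77°
rotate_crank_by(-37°): θ ← 77° -37° = 40°
rotate_crank_by(-78°): θ ← 40° -78° = -38°
rotate_crank_by(-5°): θ ← -38° -5° = -43°
rotate_crank_by(+72°): θ ← -43° +72° = 29°
crank pin P = (r cos θ, r sin θ) = (16.617774, 9.211383)
h = r sin θ − e = 9.211383 − 0 = 9.211383
sin φ = h / L = 9.211383 / 264 = 0.03489160
φ = arcsin(0.03489160) = 1.999547°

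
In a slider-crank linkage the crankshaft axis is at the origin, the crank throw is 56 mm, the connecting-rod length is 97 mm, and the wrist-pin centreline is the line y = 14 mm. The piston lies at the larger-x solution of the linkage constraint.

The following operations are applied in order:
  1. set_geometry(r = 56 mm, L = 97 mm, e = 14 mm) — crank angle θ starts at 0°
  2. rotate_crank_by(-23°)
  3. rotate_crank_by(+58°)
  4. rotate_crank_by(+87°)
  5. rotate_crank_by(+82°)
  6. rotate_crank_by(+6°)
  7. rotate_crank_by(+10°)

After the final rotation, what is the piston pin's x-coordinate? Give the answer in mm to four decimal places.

40.2242

set_geometry: r = 56 mm, L = 97 mm, e = 14 mm; θ ← 0°
rotate_crank_by(-23°): θ ← 0° -23° = -23°
rotate_crank_by(+58°): θ ← -23° +58° = 35°
rotate_crank_by(+87°): θ ← 35° +87° = 122°
rotate_crank_by(+82°): θ ← 122° +82° = 204°
rotate_crank_by(+6°): θ ← 204° +6° = 210°
rotate_crank_by(+10°): θ ← 210° +10° = 220°
crank pin P = (r cos θ, r sin θ) = (-42.898489, -35.996106)
h = r sin θ − e = -35.996106 − 14 = -49.996106
x = r cos θ + √(L² − h²) = -42.898489 + √(9409.0 − 2499.6106) = -42.898489 + 83.122737 = 40.224248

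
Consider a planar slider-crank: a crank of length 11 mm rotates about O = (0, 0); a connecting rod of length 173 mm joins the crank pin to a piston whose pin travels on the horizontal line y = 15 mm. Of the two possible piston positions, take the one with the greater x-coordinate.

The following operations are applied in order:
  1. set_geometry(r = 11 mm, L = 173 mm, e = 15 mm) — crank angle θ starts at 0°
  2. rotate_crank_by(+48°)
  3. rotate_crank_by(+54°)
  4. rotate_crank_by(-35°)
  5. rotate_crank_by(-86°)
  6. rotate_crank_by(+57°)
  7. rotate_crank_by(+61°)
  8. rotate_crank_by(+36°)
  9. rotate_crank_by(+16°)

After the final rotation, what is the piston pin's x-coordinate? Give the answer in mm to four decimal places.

set_geometry: r = 11 mm, L = 173 mm, e = 15 mm; θ ← 0°
rotate_crank_by(+48°): θ ← 0° +48° = 48°
rotate_crank_by(+54°): θ ← 48° +54° = 102°
rotate_crank_by(-35°): θ ← 102° -35° = 67°
rotate_crank_by(-86°): θ ← 67° -86° = -19°
rotate_crank_by(+57°): θ ← -19° +57° = 38°
rotate_crank_by(+61°): θ ← 38° +61° = 99°
rotate_crank_by(+36°): θ ← 99° +36° = 135°
rotate_crank_by(+16°): θ ← 135° +16° = 151°
crank pin P = (r cos θ, r sin θ) = (-9.620817, 5.332906)
h = r sin θ − e = 5.332906 − 15 = -9.667094
x = r cos θ + √(L² − h²) = -9.620817 + √(29929.0 − 93.4527) = -9.620817 + 172.729694 = 163.108878

163.1089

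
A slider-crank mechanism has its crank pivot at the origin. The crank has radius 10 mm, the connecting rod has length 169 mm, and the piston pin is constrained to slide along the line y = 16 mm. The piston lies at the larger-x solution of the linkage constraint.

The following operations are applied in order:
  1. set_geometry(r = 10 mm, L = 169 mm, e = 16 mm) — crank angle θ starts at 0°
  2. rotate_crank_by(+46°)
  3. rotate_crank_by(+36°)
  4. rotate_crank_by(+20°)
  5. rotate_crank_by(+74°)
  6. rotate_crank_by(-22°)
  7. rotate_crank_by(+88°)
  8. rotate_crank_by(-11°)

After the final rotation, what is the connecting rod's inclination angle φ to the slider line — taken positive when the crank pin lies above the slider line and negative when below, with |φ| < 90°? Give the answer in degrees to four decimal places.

set_geometry: r = 10 mm, L = 169 mm, e = 16 mm; θ ← 0°
rotate_crank_by(+46°): θ ← 0° +46° = 46°
rotate_crank_by(+36°): θ ← 46° +36° = 82°
rotate_crank_by(+20°): θ ← 82° +20° = 102°
rotate_crank_by(+74°): θ ← 102° +74° = 176°
rotate_crank_by(-22°): θ ← 176° -22° = 154°
rotate_crank_by(+88°): θ ← 154° +88° = 242°
rotate_crank_by(-11°): θ ← 242° -11° = 231°
crank pin P = (r cos θ, r sin θ) = (-6.293204, -7.771460)
h = r sin θ − e = -7.771460 − 16 = -23.771460
sin φ = h / L = -23.771460 / 169 = -0.14065952
φ = arcsin(-0.14065952) = -8.086012°

-8.0860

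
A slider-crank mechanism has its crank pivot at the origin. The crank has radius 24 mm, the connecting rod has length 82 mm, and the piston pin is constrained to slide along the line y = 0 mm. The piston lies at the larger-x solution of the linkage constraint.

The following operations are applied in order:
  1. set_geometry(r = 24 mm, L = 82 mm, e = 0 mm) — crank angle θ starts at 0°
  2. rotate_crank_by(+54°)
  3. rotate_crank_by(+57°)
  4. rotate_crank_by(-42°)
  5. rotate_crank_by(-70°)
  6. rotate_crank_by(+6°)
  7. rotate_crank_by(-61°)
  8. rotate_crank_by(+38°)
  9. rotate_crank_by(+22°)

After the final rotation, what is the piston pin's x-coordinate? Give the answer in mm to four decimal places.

set_geometry: r = 24 mm, L = 82 mm, e = 0 mm; θ ← 0°
rotate_crank_by(+54°): θ ← 0° +54° = 54°
rotate_crank_by(+57°): θ ← 54° +57° = 111°
rotate_crank_by(-42°): θ ← 111° -42° = 69°
rotate_crank_by(-70°): θ ← 69° -70° = -1°
rotate_crank_by(+6°): θ ← -1° +6° = 5°
rotate_crank_by(-61°): θ ← 5° -61° = -56°
rotate_crank_by(+38°): θ ← -56° +38° = -18°
rotate_crank_by(+22°): θ ← -18° +22° = 4°
crank pin P = (r cos θ, r sin θ) = (23.941537, 1.674155)
h = r sin θ − e = 1.674155 − 0 = 1.674155
x = r cos θ + √(L² − h²) = 23.941537 + √(6724.0 − 2.8028) = 23.941537 + 81.982908 = 105.924445

105.9244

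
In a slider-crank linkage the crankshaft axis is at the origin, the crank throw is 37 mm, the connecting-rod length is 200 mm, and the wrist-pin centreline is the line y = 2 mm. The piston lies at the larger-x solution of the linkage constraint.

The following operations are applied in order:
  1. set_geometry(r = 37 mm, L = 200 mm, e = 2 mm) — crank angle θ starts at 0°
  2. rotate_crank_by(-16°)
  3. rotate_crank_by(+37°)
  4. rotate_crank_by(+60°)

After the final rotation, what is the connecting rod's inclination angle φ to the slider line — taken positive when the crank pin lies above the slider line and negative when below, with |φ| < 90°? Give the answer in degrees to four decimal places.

set_geometry: r = 37 mm, L = 200 mm, e = 2 mm; θ ← 0°
rotate_crank_by(-16°): θ ← 0° -16° = -16°
rotate_crank_by(+37°): θ ← -16° +37° = 21°
rotate_crank_by(+60°): θ ← 21° +60° = 81°
crank pin P = (r cos θ, r sin θ) = (5.788075, 36.544469)
h = r sin θ − e = 36.544469 − 2 = 34.544469
sin φ = h / L = 34.544469 / 200 = 0.17272234
φ = arcsin(0.17272234) = 9.946140°

9.9461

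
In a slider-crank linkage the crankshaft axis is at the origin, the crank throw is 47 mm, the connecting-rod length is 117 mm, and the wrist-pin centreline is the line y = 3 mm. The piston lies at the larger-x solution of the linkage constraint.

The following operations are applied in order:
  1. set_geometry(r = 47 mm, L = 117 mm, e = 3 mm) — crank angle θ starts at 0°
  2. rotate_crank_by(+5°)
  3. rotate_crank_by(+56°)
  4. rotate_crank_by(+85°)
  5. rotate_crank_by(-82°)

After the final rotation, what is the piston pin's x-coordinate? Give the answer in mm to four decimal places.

130.8258

set_geometry: r = 47 mm, L = 117 mm, e = 3 mm; θ ← 0°
rotate_crank_by(+5°): θ ← 0° +5° = 5°
rotate_crank_by(+56°): θ ← 5° +56° = 61°
rotate_crank_by(+85°): θ ← 61° +85° = 146°
rotate_crank_by(-82°): θ ← 146° -82° = 64°
crank pin P = (r cos θ, r sin θ) = (20.603444, 42.243320)
h = r sin θ − e = 42.243320 − 3 = 39.243320
x = r cos θ + √(L² − h²) = 20.603444 + √(13689.0 − 1540.0382) = 20.603444 + 110.222329 = 130.825773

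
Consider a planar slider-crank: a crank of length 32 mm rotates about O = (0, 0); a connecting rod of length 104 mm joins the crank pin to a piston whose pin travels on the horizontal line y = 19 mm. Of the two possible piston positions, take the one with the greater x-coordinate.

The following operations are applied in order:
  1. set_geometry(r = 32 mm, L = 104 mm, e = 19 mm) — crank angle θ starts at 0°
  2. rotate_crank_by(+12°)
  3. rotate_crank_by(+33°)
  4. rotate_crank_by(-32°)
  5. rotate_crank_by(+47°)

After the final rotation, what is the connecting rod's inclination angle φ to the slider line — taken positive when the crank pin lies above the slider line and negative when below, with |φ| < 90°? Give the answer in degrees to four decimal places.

set_geometry: r = 32 mm, L = 104 mm, e = 19 mm; θ ← 0°
rotate_crank_by(+12°): θ ← 0° +12° = 12°
rotate_crank_by(+33°): θ ← 12° +33° = 45°
rotate_crank_by(-32°): θ ← 45° -32° = 13°
rotate_crank_by(+47°): θ ← 13° +47° = 60°
crank pin P = (r cos θ, r sin θ) = (16.000000, 27.712813)
h = r sin θ − e = 27.712813 − 19 = 8.712813
sin φ = h / L = 8.712813 / 104 = 0.08377705
φ = arcsin(0.08377705) = 4.805704°

4.8057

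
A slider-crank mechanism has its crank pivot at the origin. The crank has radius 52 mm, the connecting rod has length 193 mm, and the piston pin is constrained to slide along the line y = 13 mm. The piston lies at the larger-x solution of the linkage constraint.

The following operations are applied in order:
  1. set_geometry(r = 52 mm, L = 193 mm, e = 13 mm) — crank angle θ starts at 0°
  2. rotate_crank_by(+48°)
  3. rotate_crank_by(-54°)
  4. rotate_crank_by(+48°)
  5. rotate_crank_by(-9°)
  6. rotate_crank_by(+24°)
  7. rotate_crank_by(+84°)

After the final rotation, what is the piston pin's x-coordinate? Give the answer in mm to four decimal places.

151.5778

set_geometry: r = 52 mm, L = 193 mm, e = 13 mm; θ ← 0°
rotate_crank_by(+48°): θ ← 0° +48° = 48°
rotate_crank_by(-54°): θ ← 48° -54° = -6°
rotate_crank_by(+48°): θ ← -6° +48° = 42°
rotate_crank_by(-9°): θ ← 42° -9° = 33°
rotate_crank_by(+24°): θ ← 33° +24° = 57°
rotate_crank_by(+84°): θ ← 57° +84° = 141°
crank pin P = (r cos θ, r sin θ) = (-40.411590, 32.724660)
h = r sin θ − e = 32.724660 − 13 = 19.724660
x = r cos θ + √(L² − h²) = -40.411590 + √(37249.0 − 389.0622) = -40.411590 + 191.989421 = 151.577831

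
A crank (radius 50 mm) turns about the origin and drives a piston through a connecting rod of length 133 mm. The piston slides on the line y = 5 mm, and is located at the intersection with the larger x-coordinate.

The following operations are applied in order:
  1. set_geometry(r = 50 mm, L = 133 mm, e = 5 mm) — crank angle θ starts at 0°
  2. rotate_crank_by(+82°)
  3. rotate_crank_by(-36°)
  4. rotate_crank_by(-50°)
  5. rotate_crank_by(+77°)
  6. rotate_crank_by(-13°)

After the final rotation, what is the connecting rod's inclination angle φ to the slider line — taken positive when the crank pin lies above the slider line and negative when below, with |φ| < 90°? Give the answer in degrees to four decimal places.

set_geometry: r = 50 mm, L = 133 mm, e = 5 mm; θ ← 0°
rotate_crank_by(+82°): θ ← 0° +82° = 82°
rotate_crank_by(-36°): θ ← 82° -36° = 46°
rotate_crank_by(-50°): θ ← 46° -50° = -4°
rotate_crank_by(+77°): θ ← -4° +77° = 73°
rotate_crank_by(-13°): θ ← 73° -13° = 60°
crank pin P = (r cos θ, r sin θ) = (25.000000, 43.301270)
h = r sin θ − e = 43.301270 − 5 = 38.301270
sin φ = h / L = 38.301270 / 133 = 0.28797948
φ = arcsin(0.28797948) = 16.737029°

16.7370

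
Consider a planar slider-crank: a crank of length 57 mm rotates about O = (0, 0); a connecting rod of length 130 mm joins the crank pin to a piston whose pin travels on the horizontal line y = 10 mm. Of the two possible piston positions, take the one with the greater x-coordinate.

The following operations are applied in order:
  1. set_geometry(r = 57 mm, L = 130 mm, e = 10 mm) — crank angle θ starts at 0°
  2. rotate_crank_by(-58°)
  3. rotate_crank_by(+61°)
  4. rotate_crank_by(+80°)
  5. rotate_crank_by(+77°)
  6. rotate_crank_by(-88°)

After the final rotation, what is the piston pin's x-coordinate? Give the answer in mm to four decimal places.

set_geometry: r = 57 mm, L = 130 mm, e = 10 mm; θ ← 0°
rotate_crank_by(-58°): θ ← 0° -58° = -58°
rotate_crank_by(+61°): θ ← -58° +61° = 3°
rotate_crank_by(+80°): θ ← 3° +80° = 83°
rotate_crank_by(+77°): θ ← 83° +77° = 160°
rotate_crank_by(-88°): θ ← 160° -88° = 72°
crank pin P = (r cos θ, r sin θ) = (17.613969, 54.210221)
h = r sin θ − e = 54.210221 − 10 = 44.210221
x = r cos θ + √(L² − h²) = 17.613969 + √(16900.0 − 1954.5437) = 17.613969 + 122.251611 = 139.865579

139.8656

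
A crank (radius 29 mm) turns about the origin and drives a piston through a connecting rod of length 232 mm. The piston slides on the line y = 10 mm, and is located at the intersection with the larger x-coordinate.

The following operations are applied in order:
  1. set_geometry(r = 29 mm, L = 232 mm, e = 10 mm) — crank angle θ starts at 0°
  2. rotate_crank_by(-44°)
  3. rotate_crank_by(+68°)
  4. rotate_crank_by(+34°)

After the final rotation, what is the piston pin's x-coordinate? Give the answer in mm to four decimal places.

set_geometry: r = 29 mm, L = 232 mm, e = 10 mm; θ ← 0°
rotate_crank_by(-44°): θ ← 0° -44° = -44°
rotate_crank_by(+68°): θ ← -44° +68° = 24°
rotate_crank_by(+34°): θ ← 24° +34° = 58°
crank pin P = (r cos θ, r sin θ) = (15.367659, 24.593395)
h = r sin θ − e = 24.593395 − 10 = 14.593395
x = r cos θ + √(L² − h²) = 15.367659 + √(53824.0 − 212.9672) = 15.367659 + 231.540564 = 246.908223

246.9082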